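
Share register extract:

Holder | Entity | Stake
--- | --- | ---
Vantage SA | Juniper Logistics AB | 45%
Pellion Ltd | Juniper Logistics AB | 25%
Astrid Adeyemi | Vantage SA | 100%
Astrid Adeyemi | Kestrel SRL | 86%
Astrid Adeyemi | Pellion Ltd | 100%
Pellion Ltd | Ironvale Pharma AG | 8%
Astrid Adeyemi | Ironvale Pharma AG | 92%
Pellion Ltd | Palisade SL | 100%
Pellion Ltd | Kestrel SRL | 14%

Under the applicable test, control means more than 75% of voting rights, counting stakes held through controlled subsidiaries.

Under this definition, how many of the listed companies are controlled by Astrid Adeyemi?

5

Astrid holds 100% of Vantage, so Astrid controls Vantage.
Astrid holds 100% of Pellion, so Astrid controls Pellion.
Astrid and Pellion together hold 86% + 14% = 100% of Kestrel, so Astrid controls Kestrel.
Pellion holds 100% of Palisade, so Astrid controls Palisade.
Pellion and Astrid together hold 8% + 92% = 100% of Ironvale, so Astrid controls Ironvale.
No other company's threshold is met.
Astrid controls 5 companies.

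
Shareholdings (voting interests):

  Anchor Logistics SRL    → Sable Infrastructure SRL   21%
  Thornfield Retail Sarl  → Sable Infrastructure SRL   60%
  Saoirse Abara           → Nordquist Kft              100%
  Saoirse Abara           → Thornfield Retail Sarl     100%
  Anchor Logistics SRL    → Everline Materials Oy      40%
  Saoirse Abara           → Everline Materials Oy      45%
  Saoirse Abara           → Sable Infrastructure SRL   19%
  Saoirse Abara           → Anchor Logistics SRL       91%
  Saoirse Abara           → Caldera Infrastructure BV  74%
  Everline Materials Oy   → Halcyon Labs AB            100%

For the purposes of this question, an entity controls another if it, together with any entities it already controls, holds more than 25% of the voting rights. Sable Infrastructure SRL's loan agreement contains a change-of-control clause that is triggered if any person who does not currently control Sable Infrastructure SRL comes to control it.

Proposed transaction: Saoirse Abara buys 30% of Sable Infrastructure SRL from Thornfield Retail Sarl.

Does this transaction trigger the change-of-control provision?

The purchase adds only to Saoirse's holdings (Thornfield's stake shrinks), so Saoirse is the only person who could newly come to control Sable.
Saoirse holds 91% of Anchor, so Saoirse controls Anchor.
Saoirse holds 100% of Thornfield, so Saoirse controls Thornfield.
Anchor and Saoirse and Thornfield together hold 21% + 19% + 60% = 100% of Sable, so Saoirse controls Sable.
So Saoirse already controls Sable before the transaction.
After the purchase, Saoirse's direct stake in Sable rises to 19% + 30% = 49%, and Thornfield's stake falls to 30%.
Saoirse controlled Sable already, so this is not a new person acquiring control; every other person's position is unchanged or reduced.
No new person acquires control, so the clause is not triggered.

No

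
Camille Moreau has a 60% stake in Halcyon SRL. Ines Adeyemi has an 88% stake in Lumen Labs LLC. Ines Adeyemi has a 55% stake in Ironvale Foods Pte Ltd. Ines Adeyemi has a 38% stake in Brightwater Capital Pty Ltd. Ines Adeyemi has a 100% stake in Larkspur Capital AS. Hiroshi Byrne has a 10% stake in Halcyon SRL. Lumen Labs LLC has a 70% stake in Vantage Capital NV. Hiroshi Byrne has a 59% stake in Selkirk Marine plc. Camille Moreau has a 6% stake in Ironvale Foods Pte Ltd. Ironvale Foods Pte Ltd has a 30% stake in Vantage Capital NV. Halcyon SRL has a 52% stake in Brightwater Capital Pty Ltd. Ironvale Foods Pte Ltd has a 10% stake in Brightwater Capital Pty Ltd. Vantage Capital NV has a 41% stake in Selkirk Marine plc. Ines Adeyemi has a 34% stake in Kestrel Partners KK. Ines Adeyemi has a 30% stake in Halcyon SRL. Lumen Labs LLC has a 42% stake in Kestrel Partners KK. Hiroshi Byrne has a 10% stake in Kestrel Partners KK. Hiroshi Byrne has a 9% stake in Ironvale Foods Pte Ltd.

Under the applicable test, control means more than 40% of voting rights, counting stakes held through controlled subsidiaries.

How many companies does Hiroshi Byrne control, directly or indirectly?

Hiroshi holds 59% of Selkirk, so Hiroshi controls Selkirk.
No other company's threshold is met.
Hiroshi controls 1 company.

1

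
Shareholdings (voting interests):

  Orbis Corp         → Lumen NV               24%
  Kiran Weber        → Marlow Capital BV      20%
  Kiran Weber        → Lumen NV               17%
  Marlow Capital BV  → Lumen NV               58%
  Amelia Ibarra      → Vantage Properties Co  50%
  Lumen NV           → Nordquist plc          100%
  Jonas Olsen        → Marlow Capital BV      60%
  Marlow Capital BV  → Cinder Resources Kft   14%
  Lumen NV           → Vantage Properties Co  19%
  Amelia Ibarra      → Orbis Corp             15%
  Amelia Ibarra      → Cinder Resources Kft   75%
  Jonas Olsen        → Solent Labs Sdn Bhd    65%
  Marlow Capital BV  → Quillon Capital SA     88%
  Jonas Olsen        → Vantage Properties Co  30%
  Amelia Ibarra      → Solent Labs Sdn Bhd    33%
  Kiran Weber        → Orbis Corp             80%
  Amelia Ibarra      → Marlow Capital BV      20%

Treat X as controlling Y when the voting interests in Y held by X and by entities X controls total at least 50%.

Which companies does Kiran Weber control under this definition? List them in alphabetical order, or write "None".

Kiran holds 80% of Orbis, so Kiran controls Orbis.
No other company's threshold is met.

Orbis Corp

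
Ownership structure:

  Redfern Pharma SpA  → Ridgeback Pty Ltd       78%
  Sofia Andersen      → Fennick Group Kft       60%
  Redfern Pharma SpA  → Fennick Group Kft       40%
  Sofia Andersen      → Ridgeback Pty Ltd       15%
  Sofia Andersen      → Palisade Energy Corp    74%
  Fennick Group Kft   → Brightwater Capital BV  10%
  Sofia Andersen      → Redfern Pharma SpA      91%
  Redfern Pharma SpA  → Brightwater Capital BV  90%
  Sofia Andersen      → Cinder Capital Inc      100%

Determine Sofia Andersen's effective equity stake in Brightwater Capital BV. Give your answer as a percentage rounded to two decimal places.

91.54%

Sofia reaches Brightwater along 3 paths.
Via Fennick: 60% × 10% = 6%.
Via Redfern → Fennick: 91% × 40% × 10% = 3.64%.
Via Redfern: 91% × 90% = 81.9%.
Total: 6% + 3.64% + 81.9% = 91.54%.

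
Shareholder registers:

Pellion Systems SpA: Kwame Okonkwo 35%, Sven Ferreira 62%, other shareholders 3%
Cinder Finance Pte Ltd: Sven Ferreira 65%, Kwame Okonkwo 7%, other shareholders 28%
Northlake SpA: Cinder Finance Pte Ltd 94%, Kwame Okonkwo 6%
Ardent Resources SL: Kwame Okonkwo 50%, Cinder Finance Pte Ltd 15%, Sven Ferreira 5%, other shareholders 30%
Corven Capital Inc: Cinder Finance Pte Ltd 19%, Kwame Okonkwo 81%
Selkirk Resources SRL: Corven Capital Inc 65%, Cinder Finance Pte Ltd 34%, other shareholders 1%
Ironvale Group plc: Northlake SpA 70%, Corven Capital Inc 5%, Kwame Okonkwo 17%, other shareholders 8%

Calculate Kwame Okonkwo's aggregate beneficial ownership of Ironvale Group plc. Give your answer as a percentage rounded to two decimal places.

Kwame reaches Ironvale along 5 paths.
Via Cinder → Northlake: 7% × 94% × 70% = 4.606%.
Via Northlake: 6% × 70% = 4.2%.
Via Cinder → Corven: 7% × 19% × 5% = 0.0665%.
Via Corven: 81% × 5% = 4.05%.
Direct stake: 17% = 17%.
Total: 4.606% + 4.2% + 0.0665% + 4.05% + 17% = 29.9225%.
Rounded: 29.92%.

29.92%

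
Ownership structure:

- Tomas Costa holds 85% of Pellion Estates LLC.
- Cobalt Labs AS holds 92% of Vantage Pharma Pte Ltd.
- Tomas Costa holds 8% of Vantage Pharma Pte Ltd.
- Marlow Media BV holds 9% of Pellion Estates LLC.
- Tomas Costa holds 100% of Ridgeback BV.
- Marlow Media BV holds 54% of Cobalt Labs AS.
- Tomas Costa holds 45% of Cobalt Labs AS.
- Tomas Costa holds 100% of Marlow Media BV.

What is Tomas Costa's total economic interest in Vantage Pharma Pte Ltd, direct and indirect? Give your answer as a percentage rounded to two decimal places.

99.08%

Tomas reaches Vantage along 3 paths.
Via Marlow → Cobalt: 100% × 54% × 92% = 49.68%.
Via Cobalt: 45% × 92% = 41.4%.
Direct stake: 8% = 8%.
Total: 49.68% + 41.4% + 8% = 99.08%.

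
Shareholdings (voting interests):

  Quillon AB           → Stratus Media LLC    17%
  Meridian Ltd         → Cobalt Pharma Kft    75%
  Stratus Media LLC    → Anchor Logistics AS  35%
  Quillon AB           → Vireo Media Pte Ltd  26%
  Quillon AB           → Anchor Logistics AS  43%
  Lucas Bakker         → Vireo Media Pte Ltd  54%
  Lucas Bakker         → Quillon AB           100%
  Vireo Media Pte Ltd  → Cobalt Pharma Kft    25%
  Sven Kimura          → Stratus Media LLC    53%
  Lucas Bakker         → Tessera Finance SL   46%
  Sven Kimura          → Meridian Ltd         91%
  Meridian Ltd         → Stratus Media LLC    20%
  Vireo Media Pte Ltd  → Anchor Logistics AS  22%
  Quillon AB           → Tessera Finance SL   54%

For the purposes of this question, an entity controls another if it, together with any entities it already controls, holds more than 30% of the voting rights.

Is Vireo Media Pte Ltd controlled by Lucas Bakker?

Yes

Lucas holds 100% of Quillon, so Lucas controls Quillon.
Lucas and Quillon together hold 54% + 26% = 80% of Vireo, so Lucas controls Vireo.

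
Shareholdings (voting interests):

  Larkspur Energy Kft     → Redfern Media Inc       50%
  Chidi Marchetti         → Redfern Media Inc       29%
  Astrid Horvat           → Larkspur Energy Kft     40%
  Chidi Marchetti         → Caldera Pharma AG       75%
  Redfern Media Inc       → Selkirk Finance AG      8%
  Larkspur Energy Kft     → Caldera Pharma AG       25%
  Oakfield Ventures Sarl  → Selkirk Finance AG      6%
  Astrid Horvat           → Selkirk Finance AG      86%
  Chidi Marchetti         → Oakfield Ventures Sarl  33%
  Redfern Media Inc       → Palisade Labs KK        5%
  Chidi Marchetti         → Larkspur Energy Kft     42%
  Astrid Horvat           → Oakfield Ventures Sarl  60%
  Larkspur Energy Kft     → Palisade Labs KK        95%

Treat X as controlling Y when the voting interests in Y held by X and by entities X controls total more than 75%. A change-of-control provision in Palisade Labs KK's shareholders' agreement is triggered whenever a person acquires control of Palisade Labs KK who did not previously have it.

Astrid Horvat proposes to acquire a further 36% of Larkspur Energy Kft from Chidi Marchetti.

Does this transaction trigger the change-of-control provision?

The purchase adds only to Astrid's holdings (Chidi's stake shrinks), so Astrid is the only person who could newly come to control Palisade.
Astrid holds 86% of Selkirk, so Astrid controls Selkirk.
Neither Astrid nor any entity Astrid controls holds any voting interest in Palisade.
So before the transaction, Astrid does not control Palisade.
After the purchase, Astrid's direct stake in Larkspur rises to 40% + 36% = 76%, and Chidi's stake falls to 6%.
Astrid holds 76% of Larkspur, so Astrid controls Larkspur.
Larkspur holds 95% of Palisade, so Astrid controls Palisade.
Astrid did not control Palisade before and does after, so the clause is triggered.

Yes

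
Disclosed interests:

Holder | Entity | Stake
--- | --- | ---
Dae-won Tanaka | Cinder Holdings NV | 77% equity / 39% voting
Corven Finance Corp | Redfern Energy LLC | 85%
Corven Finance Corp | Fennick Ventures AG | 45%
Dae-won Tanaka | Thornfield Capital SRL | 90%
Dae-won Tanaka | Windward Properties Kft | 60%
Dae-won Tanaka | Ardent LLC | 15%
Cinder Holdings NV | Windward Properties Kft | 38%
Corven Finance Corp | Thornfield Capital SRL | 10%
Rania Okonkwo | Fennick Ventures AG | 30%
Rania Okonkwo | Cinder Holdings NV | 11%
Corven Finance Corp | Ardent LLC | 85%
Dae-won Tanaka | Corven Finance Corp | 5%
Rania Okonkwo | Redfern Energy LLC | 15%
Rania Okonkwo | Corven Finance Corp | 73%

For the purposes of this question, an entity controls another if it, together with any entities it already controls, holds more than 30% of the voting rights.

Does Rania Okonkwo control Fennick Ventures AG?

Rania holds 73% of Corven, so Rania controls Corven.
Rania and Corven together hold 30% + 45% = 75% of Fennick, so Rania controls Fennick.

Yes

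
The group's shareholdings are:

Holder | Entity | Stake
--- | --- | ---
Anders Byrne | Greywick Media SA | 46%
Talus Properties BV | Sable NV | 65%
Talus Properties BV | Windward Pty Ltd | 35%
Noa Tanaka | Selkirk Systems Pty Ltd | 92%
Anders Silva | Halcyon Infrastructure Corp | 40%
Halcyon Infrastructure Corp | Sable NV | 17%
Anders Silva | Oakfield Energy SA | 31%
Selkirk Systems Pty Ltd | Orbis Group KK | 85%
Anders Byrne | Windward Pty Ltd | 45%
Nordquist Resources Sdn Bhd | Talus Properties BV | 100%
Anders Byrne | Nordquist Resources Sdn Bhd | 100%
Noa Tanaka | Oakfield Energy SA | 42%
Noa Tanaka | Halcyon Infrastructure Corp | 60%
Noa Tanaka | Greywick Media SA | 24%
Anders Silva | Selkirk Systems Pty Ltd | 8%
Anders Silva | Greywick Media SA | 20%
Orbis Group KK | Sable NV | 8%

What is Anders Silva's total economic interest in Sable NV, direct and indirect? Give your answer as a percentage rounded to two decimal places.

Anders Silva reaches Sable along 2 paths.
Via Halcyon: 40% × 17% = 6.8%.
Via Selkirk → Orbis: 8% × 85% × 8% = 0.544%.
Total: 6.8% + 0.544% = 7.344%.
Rounded: 7.34%.

7.34%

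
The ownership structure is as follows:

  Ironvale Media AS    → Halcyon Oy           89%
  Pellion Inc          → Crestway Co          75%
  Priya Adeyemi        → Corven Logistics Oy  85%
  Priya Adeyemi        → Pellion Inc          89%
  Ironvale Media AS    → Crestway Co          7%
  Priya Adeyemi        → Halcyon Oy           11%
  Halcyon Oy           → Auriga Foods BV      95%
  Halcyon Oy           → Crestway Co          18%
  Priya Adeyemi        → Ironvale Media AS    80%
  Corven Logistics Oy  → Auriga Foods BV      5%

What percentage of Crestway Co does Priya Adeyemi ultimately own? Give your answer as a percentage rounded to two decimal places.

Priya reaches Crestway along 4 paths.
Via Pellion: 89% × 75% = 66.75%.
Via Ironvale: 80% × 7% = 5.6%.
Via Halcyon: 11% × 18% = 1.98%.
Via Ironvale → Halcyon: 80% × 89% × 18% = 12.816%.
Total: 66.75% + 5.6% + 1.98% + 12.816% = 87.146%.
Rounded: 87.15%.

87.15%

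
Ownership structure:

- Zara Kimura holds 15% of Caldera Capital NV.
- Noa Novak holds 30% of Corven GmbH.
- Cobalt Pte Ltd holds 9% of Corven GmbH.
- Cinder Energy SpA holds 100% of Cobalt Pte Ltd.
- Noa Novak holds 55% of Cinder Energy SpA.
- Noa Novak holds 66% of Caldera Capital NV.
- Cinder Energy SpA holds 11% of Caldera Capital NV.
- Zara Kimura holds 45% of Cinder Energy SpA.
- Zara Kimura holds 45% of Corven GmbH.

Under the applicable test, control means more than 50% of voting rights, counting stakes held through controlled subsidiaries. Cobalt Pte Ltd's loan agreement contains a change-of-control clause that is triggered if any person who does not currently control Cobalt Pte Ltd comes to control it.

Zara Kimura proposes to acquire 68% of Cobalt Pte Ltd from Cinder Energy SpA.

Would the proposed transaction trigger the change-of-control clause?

Yes

The purchase adds only to Zara's holdings (Cinder's stake shrinks), so Zara is the only person who could newly come to control Cobalt.
Zara's largest direct stake is 45% in Cinder, which does not meet the threshold, so Zara controls no company.
Neither Zara nor any entity Zara controls holds any voting interest in Cobalt.
So before the transaction, Zara does not control Cobalt.
After the purchase, Zara holds 68% of Cobalt directly, and Cinder's stake falls to 32%.
Zara holds 68% of Cobalt, so Zara controls Cobalt.
Zara did not control Cobalt before and does after, so the clause is triggered.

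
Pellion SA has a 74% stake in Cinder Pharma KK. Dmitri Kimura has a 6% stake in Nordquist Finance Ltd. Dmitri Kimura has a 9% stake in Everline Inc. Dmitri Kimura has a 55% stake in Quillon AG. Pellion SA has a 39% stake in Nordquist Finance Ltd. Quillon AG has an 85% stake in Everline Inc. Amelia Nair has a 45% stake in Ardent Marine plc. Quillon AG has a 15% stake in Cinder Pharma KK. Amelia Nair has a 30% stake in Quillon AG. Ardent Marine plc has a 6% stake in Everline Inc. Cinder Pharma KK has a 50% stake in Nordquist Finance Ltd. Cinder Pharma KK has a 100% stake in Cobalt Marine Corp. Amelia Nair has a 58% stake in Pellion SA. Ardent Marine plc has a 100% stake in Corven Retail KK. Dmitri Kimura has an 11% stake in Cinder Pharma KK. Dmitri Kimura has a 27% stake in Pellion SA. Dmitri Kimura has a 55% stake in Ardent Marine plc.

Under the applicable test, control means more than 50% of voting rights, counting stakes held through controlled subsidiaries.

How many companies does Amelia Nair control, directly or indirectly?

Amelia holds 58% of Pellion, so Amelia controls Pellion.
Pellion holds 74% of Cinder, so Amelia controls Cinder.
Cinder holds 100% of Cobalt, so Amelia controls Cobalt.
Cinder and Pellion together hold 50% + 39% = 89% of Nordquist, so Amelia controls Nordquist.
No other company's threshold is met.
Amelia controls 4 companies.

4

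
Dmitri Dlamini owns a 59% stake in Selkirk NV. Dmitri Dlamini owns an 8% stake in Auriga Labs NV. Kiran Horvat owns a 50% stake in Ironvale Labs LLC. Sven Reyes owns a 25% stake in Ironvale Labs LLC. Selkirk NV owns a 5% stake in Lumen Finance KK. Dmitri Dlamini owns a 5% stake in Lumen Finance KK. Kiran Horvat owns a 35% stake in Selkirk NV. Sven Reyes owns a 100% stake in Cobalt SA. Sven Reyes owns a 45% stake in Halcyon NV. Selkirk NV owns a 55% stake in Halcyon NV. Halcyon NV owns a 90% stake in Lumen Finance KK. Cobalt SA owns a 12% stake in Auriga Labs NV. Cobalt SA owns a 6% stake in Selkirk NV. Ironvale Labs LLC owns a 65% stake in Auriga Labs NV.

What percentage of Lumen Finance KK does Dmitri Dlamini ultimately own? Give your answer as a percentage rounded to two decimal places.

Dmitri reaches Lumen along 3 paths.
Via Selkirk → Halcyon: 59% × 55% × 90% = 29.205%.
Via Selkirk: 59% × 5% = 2.95%.
Direct stake: 5% = 5%.
Total: 29.205% + 2.95% + 5% = 37.155%.
Rounded: 37.16%.

37.16%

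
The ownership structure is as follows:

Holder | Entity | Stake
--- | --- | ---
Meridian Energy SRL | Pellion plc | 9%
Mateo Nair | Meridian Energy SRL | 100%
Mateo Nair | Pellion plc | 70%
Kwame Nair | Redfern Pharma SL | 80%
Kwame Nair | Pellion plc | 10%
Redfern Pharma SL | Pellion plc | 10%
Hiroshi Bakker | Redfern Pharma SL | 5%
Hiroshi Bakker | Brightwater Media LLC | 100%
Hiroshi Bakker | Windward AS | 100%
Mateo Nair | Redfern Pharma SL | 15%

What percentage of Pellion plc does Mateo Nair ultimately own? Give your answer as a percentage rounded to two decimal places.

Mateo reaches Pellion along 3 paths.
Direct stake: 70% = 70%.
Via Redfern: 15% × 10% = 1.5%.
Via Meridian: 100% × 9% = 9%.
Total: 70% + 1.5% + 9% = 80.5%.
Rounded: 80.50%.

80.50%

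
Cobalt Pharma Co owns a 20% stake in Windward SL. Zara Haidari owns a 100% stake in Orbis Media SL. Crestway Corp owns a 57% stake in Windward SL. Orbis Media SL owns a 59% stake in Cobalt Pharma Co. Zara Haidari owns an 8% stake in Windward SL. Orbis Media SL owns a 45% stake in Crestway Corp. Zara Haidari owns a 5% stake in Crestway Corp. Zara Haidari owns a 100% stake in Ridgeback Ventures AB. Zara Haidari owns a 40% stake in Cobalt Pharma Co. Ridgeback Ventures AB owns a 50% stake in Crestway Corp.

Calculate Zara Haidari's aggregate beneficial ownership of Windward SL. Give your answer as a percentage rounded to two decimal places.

84.80%

Zara reaches Windward along 6 paths.
Via Orbis → Cobalt: 100% × 59% × 20% = 11.8%.
Via Cobalt: 40% × 20% = 8%.
Via Crestway: 5% × 57% = 2.85%.
Via Orbis → Crestway: 100% × 45% × 57% = 25.65%.
Via Ridgeback → Crestway: 100% × 50% × 57% = 28.5%.
Direct stake: 8% = 8%.
Total: 11.8% + 8% + 2.85% + 25.65% + 28.5% + 8% = 84.8%.
Rounded: 84.80%.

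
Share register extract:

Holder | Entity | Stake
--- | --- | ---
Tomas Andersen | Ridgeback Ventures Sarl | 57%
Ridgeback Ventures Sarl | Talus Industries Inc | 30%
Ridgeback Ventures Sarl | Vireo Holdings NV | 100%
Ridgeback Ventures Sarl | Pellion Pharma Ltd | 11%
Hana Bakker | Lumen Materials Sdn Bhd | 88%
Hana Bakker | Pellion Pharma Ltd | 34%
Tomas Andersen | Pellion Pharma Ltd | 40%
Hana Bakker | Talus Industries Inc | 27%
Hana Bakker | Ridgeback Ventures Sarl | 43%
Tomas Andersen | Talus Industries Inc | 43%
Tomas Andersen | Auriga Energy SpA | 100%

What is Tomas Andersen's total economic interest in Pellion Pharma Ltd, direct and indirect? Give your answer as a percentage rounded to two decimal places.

Tomas reaches Pellion along 2 paths.
Direct stake: 40% = 40%.
Via Ridgeback: 57% × 11% = 6.27%.
Total: 40% + 6.27% = 46.27%.

46.27%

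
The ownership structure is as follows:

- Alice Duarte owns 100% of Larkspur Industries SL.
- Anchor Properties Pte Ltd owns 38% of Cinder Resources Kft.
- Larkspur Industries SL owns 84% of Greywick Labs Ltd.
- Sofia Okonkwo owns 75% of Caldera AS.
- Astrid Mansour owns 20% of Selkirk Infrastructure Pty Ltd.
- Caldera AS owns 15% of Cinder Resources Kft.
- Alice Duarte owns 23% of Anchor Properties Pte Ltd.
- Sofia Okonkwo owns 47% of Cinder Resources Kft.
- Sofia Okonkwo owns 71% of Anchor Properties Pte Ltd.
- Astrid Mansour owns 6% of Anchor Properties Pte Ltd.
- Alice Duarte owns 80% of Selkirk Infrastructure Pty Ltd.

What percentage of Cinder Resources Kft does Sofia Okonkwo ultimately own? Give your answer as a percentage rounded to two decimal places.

85.23%

Sofia reaches Cinder along 3 paths.
Direct stake: 47% = 47%.
Via Caldera: 75% × 15% = 11.25%.
Via Anchor: 71% × 38% = 26.98%.
Total: 47% + 11.25% + 26.98% = 85.23%.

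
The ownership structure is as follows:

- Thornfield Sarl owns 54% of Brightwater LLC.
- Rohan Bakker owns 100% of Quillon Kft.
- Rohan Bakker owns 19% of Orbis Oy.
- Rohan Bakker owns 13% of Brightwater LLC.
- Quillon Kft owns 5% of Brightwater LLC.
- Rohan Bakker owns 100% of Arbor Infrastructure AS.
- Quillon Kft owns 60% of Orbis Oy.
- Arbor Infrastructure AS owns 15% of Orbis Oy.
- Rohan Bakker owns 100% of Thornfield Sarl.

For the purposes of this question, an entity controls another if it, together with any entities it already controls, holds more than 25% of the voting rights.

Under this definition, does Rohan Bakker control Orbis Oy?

Rohan holds 100% of Arbor, so Rohan controls Arbor.
Rohan holds 100% of Quillon, so Rohan controls Quillon.
Arbor and Quillon and Rohan together hold 15% + 60% + 19% = 94% of Orbis, so Rohan controls Orbis.

Yes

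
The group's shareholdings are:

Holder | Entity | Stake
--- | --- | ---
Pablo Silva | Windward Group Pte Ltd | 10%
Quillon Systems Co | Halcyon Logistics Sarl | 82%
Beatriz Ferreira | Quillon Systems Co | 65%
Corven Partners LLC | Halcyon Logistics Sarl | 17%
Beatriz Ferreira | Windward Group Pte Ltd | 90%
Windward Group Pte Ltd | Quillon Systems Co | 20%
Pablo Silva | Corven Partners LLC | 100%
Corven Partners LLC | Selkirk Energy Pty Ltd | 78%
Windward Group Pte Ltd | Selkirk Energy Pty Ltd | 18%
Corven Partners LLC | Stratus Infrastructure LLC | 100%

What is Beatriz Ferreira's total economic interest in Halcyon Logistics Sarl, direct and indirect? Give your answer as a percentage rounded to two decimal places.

68.06%

Beatriz reaches Halcyon along 2 paths.
Via Windward → Quillon: 90% × 20% × 82% = 14.76%.
Via Quillon: 65% × 82% = 53.3%.
Total: 14.76% + 53.3% = 68.06%.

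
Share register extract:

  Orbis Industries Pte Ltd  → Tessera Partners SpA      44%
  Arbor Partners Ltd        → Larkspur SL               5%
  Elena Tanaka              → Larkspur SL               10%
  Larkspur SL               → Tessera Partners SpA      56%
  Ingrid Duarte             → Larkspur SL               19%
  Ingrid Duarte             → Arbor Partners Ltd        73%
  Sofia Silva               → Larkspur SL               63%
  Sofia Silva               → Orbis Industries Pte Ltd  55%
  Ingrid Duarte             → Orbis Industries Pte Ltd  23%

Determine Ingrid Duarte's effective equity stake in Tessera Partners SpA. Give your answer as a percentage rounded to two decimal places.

22.80%

Ingrid reaches Tessera along 3 paths.
Via Larkspur: 19% × 56% = 10.64%.
Via Arbor → Larkspur: 73% × 5% × 56% = 2.044%.
Via Orbis: 23% × 44% = 10.12%.
Total: 10.64% + 2.044% + 10.12% = 22.804%.
Rounded: 22.80%.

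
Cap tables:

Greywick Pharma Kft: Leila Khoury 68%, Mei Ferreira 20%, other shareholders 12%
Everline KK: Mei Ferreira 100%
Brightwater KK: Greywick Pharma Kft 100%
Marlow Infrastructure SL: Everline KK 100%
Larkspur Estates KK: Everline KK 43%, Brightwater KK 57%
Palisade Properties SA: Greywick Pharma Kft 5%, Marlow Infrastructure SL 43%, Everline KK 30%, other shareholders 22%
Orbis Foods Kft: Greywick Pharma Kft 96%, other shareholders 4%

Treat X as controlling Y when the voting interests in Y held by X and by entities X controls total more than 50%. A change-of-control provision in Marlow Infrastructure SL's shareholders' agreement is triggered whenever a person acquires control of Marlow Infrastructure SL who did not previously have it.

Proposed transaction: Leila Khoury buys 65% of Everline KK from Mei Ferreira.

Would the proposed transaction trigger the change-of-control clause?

The purchase adds only to Leila's holdings (Mei's stake shrinks), so Leila is the only person who could newly come to control Marlow.
Leila holds 68% of Greywick, so Leila controls Greywick.
Greywick holds 100% of Brightwater, so Leila controls Brightwater.
Brightwater holds 57% of Larkspur, so Leila controls Larkspur.
Greywick holds 96% of Orbis, so Leila controls Orbis.
Neither Leila nor any entity Leila controls holds any voting interest in Marlow.
So before the transaction, Leila does not control Marlow.
After the purchase, Leila holds 65% of Everline directly, and Mei's stake falls to 35%.
Leila holds 65% of Everline, so Leila controls Everline.
Everline holds 100% of Marlow, so Leila controls Marlow.
Leila did not control Marlow before and does after, so the clause is triggered.

Yes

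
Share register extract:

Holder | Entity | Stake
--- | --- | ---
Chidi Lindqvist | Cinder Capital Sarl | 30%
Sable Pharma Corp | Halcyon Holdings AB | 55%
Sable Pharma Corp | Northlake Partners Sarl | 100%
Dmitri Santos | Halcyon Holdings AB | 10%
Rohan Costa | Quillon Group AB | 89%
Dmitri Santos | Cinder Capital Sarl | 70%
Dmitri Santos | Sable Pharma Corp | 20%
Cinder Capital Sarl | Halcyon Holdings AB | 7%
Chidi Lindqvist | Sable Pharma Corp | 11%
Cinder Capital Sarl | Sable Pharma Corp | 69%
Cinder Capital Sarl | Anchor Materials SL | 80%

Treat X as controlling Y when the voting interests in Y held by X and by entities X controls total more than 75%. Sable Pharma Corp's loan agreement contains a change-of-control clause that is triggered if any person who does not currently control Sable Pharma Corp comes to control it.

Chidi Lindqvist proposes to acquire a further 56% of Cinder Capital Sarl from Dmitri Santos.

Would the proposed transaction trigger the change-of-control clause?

Yes

The purchase adds only to Chidi's holdings (Dmitri's stake shrinks), so Chidi is the only person who could newly come to control Sable.
Chidi's largest direct stake is 30% in Cinder, which does not meet the threshold, so Chidi controls no company.
In Sable, Chidi's side holds only 11%, not > 75%.
So before the transaction, Chidi does not control Sable.
After the purchase, Chidi's direct stake in Cinder rises to 30% + 56% = 86%, and Dmitri's stake falls to 14%.
Chidi holds 86% of Cinder, so Chidi controls Cinder.
Cinder and Chidi together hold 69% + 11% = 80% of Sable, so Chidi controls Sable.
Chidi did not control Sable before and does after, so the clause is triggered.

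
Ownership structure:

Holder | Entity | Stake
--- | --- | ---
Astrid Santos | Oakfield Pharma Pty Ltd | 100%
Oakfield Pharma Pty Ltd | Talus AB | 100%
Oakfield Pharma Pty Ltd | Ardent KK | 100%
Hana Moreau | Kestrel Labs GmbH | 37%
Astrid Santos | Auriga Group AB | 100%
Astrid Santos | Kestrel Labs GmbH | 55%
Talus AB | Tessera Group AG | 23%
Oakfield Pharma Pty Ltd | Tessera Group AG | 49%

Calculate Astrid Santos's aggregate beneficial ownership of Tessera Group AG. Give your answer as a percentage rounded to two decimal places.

Astrid reaches Tessera along 2 paths.
Via Oakfield: 100% × 49% = 49%.
Via Oakfield → Talus: 100% × 100% × 23% = 23%.
Total: 49% + 23% = 72%.
Rounded: 72.00%.

72.00%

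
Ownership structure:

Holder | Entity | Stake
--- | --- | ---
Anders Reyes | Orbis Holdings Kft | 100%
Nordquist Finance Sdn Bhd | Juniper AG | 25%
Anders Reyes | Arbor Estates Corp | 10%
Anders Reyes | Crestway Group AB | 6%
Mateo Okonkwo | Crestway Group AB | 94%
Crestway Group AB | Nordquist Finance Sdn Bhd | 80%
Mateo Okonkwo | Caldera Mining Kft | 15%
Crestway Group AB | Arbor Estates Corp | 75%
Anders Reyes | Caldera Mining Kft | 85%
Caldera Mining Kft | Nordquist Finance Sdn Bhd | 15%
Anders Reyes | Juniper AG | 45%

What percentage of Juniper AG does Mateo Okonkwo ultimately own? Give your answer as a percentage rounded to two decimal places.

19.36%

Mateo reaches Juniper along 2 paths.
Via Crestway → Nordquist: 94% × 80% × 25% = 18.8%.
Via Caldera → Nordquist: 15% × 15% × 25% = 0.5625%.
Total: 18.8% + 0.5625% = 19.3625%.
Rounded: 19.36%.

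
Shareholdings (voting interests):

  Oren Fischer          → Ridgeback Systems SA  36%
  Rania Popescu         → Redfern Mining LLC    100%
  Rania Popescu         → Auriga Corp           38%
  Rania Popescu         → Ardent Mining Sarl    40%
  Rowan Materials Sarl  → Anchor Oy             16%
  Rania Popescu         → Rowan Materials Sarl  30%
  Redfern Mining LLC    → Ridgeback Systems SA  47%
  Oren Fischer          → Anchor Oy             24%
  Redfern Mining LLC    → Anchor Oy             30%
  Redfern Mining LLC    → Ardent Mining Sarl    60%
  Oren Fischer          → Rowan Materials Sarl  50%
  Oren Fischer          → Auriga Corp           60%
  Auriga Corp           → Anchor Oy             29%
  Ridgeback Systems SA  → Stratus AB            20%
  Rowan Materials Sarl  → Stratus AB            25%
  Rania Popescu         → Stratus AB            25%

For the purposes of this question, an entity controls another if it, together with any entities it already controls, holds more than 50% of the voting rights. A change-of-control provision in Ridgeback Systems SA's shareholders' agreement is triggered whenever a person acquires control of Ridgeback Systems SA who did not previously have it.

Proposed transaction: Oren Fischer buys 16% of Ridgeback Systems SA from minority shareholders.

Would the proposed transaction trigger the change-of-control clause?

Yes

The purchase changes only Oren's holdings, so Oren is the only person who could newly come to control Ridgeback.
Oren holds 60% of Auriga, so Oren controls Auriga.
Auriga and Oren together hold 29% + 24% = 53% of Anchor, so Oren controls Anchor.
In Ridgeback, Oren's side holds only 36%, not > 50%.
So before the transaction, Oren does not control Ridgeback.
After the purchase, Oren's direct stake in Ridgeback rises to 36% + 16% = 52%.
Oren holds 52% of Ridgeback, so Oren controls Ridgeback.
Oren did not control Ridgeback before and does after, so the clause is triggered.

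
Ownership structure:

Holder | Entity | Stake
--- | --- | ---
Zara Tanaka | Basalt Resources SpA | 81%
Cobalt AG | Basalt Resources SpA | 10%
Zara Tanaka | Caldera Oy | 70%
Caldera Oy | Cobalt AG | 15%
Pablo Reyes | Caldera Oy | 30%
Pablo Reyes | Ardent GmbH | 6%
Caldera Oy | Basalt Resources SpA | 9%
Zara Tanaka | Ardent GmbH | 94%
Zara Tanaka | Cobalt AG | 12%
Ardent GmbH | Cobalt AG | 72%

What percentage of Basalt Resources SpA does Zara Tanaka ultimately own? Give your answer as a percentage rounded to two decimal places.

96.32%

Zara reaches Basalt along 5 paths.
Via Caldera → Cobalt: 70% × 15% × 10% = 1.05%.
Via Cobalt: 12% × 10% = 1.2%.
Via Ardent → Cobalt: 94% × 72% × 10% = 6.768%.
Direct stake: 81% = 81%.
Via Caldera: 70% × 9% = 6.3%.
Total: 1.05% + 1.2% + 6.768% + 81% + 6.3% = 96.318%.
Rounded: 96.32%.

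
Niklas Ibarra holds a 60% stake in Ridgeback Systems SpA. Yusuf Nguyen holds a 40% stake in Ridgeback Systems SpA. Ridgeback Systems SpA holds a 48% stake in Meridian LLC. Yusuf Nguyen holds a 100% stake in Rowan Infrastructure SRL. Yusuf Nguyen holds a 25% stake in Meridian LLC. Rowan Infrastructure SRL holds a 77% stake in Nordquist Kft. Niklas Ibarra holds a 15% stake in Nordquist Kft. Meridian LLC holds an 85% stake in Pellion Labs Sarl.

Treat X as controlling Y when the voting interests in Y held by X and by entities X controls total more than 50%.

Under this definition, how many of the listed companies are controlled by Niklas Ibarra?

1

Niklas holds 60% of Ridgeback, so Niklas controls Ridgeback.
No other company's threshold is met.
Niklas controls 1 company.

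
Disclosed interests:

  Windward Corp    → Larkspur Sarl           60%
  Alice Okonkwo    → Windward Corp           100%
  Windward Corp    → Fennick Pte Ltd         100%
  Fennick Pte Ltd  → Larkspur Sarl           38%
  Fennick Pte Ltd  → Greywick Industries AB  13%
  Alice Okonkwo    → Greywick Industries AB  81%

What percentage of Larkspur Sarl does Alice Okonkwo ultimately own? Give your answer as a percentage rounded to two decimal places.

98.00%

Alice reaches Larkspur along 2 paths.
Via Windward → Fennick: 100% × 100% × 38% = 38%.
Via Windward: 100% × 60% = 60%.
Total: 38% + 60% = 98%.
Rounded: 98.00%.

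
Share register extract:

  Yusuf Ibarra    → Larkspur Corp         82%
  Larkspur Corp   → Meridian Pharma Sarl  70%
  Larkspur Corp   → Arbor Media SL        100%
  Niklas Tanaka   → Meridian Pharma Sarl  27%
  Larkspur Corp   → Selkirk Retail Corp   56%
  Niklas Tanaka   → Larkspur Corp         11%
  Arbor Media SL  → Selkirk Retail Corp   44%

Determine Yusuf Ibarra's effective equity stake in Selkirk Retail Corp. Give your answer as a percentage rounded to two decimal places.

Yusuf reaches Selkirk along 2 paths.
Via Larkspur: 82% × 56% = 45.92%.
Via Larkspur → Arbor: 82% × 100% × 44% = 36.08%.
Total: 45.92% + 36.08% = 82%.
Rounded: 82.00%.

82.00%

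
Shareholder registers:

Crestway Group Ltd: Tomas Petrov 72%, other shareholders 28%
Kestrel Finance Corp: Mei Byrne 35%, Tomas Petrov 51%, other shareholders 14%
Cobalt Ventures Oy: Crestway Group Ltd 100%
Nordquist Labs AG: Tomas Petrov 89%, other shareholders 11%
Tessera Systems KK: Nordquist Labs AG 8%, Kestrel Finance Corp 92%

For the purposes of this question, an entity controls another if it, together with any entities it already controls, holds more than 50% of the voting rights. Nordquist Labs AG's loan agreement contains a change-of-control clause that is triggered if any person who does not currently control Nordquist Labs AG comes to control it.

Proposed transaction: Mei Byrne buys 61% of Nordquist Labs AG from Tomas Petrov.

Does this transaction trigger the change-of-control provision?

Yes

The purchase adds only to Mei's holdings (Tomas's stake shrinks), so Mei is the only person who could newly come to control Nordquist.
Mei's largest direct stake is 35% in Kestrel, which does not meet the threshold, so Mei controls no company.
Neither Mei nor any entity Mei controls holds any voting interest in Nordquist.
So before the transaction, Mei does not control Nordquist.
After the purchase, Mei holds 61% of Nordquist directly, and Tomas's stake falls to 28%.
Mei holds 61% of Nordquist, so Mei controls Nordquist.
Mei did not control Nordquist before and does after, so the clause is triggered.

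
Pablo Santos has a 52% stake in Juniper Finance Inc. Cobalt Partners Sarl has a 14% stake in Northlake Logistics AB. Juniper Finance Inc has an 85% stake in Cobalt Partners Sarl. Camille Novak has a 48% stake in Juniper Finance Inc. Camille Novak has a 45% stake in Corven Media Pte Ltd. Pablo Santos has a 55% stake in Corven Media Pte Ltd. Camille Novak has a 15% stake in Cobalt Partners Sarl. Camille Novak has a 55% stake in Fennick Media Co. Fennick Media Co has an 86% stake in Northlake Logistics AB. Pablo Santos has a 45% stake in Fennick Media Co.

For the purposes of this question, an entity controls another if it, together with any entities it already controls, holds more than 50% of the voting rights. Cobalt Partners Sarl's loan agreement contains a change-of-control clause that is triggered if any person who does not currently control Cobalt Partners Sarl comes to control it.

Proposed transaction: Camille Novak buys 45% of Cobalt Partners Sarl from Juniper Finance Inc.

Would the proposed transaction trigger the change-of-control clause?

Yes

The purchase adds only to Camille's holdings (Juniper's stake shrinks), so Camille is the only person who could newly come to control Cobalt.
Camille holds 55% of Fennick, so Camille controls Fennick.
Fennick holds 86% of Northlake, so Camille controls Northlake.
In Cobalt, Camille's side holds only 15%, not > 50%.
So before the transaction, Camille does not control Cobalt.
After the purchase, Camille's direct stake in Cobalt rises to 15% + 45% = 60%, and Juniper's stake falls to 40%.
Camille holds 60% of Cobalt, so Camille controls Cobalt.
Camille did not control Cobalt before and does after, so the clause is triggered.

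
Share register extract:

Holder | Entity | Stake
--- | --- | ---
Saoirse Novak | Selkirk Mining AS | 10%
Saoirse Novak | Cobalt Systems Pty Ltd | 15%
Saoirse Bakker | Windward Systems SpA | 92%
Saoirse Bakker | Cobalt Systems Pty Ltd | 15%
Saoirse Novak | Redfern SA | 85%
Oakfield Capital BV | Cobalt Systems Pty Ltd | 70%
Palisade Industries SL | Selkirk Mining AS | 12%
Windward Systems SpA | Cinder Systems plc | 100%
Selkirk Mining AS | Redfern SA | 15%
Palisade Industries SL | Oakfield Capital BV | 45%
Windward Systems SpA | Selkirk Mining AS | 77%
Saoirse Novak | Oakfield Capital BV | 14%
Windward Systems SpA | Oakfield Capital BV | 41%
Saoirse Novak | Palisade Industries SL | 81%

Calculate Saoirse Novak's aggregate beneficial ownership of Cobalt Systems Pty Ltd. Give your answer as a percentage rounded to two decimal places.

Saoirse Novak reaches Cobalt along 3 paths.
Via Oakfield: 14% × 70% = 9.8%.
Via Palisade → Oakfield: 81% × 45% × 70% = 25.515%.
Direct stake: 15% = 15%.
Total: 9.8% + 25.515% + 15% = 50.315%.
Rounded: 50.32%.

50.32%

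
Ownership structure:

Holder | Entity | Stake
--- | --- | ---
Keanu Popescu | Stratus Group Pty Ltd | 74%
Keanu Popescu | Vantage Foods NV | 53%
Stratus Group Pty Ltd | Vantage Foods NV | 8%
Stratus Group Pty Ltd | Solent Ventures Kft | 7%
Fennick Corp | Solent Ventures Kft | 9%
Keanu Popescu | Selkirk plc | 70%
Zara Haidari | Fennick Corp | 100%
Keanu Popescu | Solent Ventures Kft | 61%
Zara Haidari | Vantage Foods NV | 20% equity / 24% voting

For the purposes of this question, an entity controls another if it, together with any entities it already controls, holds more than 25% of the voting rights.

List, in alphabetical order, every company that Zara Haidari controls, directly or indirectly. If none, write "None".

Fennick Corp

Zara holds 100% of Fennick, so Zara controls Fennick.
No other company's threshold is met.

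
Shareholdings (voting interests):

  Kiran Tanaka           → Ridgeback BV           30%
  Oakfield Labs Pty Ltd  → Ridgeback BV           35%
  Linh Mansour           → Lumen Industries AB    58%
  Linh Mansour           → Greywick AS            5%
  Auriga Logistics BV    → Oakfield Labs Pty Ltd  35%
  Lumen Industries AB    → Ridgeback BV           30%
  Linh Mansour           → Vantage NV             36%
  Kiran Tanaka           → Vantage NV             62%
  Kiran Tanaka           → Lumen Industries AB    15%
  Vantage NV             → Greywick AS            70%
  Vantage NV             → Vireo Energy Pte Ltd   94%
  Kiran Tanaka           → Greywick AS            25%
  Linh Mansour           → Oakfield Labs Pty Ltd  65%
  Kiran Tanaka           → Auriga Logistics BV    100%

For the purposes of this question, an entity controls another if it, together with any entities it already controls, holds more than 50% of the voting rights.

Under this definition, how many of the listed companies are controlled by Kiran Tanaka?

Kiran holds 62% of Vantage, so Kiran controls Vantage.
Kiran holds 100% of Auriga, so Kiran controls Auriga.
Kiran and Vantage together hold 25% + 70% = 95% of Greywick, so Kiran controls Greywick.
Vantage holds 94% of Vireo, so Kiran controls Vireo.
No other company's threshold is met.
Kiran controls 4 companies.

4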